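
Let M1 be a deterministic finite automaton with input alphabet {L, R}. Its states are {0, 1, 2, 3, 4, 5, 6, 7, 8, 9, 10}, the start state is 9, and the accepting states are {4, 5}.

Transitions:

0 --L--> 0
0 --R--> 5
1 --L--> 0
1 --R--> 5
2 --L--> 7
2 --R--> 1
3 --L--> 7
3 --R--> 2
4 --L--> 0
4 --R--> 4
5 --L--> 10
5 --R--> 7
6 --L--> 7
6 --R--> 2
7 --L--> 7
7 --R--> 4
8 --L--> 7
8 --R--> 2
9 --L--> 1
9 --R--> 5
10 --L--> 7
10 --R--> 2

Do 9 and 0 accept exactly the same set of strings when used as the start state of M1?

Reachable states from the start: {0,1,2,4,5,7,9,10}. Unreachable: {3,6,8} — drop them.
Start with accepting vs non-accepting: {4,5} | {0,1,2,7,9,10}.
On input R, block {4,5} splits into {4} and {5}.
Split {0,1,2,7,9,10} by δ(·,R) → {0,1,9} and {2,10} and {7}.
On input R, block {2,10} splits into {2} and {10}.
No further refinement is possible. Final partition (6 blocks): {4} | {0,1,9} | {5} | {2} | {7} | {10}.
9 and 0 lie in the same block of the stable partition, so they are equivalent — no string distinguishes them.

Yes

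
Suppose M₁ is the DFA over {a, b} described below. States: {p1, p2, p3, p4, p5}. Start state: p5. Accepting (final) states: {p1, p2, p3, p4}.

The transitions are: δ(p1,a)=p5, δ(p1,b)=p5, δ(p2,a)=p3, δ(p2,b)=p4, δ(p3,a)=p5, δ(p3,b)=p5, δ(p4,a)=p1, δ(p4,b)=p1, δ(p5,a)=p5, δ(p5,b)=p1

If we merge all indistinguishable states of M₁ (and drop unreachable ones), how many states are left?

2

First remove the unreachable states {p2,p3,p4}; 2 states remain.
Initial partition by acceptance: {p1} | {p5}.
No further refinement is possible. Final partition (2 blocks): {p1} | {p5}.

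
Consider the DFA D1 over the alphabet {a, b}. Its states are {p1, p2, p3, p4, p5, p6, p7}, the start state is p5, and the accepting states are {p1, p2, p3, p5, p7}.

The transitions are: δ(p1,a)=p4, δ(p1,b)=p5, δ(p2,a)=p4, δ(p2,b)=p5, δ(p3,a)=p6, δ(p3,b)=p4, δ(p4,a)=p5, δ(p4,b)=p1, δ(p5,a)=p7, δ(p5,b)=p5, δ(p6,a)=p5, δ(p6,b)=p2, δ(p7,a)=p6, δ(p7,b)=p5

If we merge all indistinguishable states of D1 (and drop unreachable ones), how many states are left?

First remove the unreachable states {p3}; 6 states remain.
P0 = {p1,p2,p5,p7} | {p4,p6}.
Refine {p1,p2,p5,p7} on symbol a: members go to different blocks, giving {p1,p2,p7} and {p5}.
The partition is now stable with 3 blocks: {p1,p2,p7} | {p4,p6} | {p5}.

3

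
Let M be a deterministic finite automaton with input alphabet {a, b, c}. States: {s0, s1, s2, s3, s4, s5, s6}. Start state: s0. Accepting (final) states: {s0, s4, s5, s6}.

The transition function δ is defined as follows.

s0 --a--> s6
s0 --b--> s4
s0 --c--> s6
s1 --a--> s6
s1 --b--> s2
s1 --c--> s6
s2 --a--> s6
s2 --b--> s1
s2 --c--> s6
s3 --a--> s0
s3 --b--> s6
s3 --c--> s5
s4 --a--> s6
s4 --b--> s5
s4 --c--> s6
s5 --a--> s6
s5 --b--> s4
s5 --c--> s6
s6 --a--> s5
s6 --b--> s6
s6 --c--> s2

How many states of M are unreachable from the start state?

Starting at s0 and following transitions, the reachable set is {s0, s1, s2, s4, s5, s6}. That leaves s3 unreachable — 1 in total.

1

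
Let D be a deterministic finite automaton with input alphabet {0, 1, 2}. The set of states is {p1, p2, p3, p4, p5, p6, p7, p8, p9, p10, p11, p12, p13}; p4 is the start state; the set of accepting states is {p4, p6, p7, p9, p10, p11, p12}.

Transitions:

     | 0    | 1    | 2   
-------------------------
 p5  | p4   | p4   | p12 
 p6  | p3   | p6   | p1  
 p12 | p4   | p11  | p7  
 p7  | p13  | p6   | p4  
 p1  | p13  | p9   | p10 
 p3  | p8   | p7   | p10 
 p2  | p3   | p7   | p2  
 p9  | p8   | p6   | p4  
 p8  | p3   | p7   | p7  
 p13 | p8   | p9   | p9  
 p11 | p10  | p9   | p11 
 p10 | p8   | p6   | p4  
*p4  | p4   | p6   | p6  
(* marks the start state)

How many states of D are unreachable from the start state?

4

Starting at p4 and following transitions, the reachable set is {p1, p3, p4, p6, p7, p8, p9, p10, p13}. That leaves p2, p5, p11, p12 unreachable — 4 in total.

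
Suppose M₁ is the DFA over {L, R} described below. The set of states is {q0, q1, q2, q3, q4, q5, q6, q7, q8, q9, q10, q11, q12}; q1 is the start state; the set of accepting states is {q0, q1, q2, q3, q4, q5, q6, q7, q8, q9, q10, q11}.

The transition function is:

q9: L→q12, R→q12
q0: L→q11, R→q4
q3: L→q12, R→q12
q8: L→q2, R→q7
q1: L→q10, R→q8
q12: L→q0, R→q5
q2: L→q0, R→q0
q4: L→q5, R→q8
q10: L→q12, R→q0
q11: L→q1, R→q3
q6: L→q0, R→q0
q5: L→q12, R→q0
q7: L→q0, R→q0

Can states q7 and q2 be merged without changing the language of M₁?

Yes

States {q6,q9} cannot be reached from the start state, so discard them.
Initial partition by acceptance: {q0,q1,q2,q3,q4,q5,q7,q8,q10,q11} | {q12}.
Split {q0,q1,q2,q3,q4,q5,q7,q8,q10,q11} by δ(·,L) → {q0,q1,q2,q4,q7,q8,q11} and {q3,q5,q10}.
Refine {q0,q1,q2,q4,q7,q8,q11} on symbol L: members go to different blocks, giving {q0,q2,q7,q8,q11} and {q1,q4}.
On input L, block {q0,q2,q7,q8,q11} splits into {q0,q2,q7,q8} and {q11}.
Refine {q0,q2,q7,q8} on symbol L: members go to different blocks, giving {q2,q7,q8} and {q0}.
Refine {q2,q7,q8} on symbol L: members go to different blocks, giving {q2,q7} and {q8}.
Refine {q3,q5,q10} on symbol R: members go to different blocks, giving {q5,q10} and {q3}.
No further refinement is possible. Final partition (8 blocks): {q2,q7} | {q12} | {q5,q10} | {q1,q4} | {q11} | {q0} | {q8} | {q3}.
q7 and q2 lie in the same block of the stable partition, so they are equivalent — no string distinguishes them.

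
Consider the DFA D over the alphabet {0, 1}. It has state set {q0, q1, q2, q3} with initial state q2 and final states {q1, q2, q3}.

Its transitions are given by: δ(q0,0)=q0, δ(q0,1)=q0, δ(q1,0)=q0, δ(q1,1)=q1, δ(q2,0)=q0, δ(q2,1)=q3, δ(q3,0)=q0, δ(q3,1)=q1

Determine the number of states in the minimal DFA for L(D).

Initial partition by acceptance: {q1,q2,q3} | {q0}.
No further refinement is possible. Final partition (2 blocks): {q1,q2,q3} | {q0}.

2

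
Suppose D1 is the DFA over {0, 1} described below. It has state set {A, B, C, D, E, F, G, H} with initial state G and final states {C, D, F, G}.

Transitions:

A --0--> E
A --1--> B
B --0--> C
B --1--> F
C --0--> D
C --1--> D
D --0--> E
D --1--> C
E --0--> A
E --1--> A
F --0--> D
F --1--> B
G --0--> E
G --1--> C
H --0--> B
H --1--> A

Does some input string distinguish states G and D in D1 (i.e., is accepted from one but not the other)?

First remove the unreachable states {H}; 7 states remain.
P0 = {C,D,F,G} | {A,B,E}.
On input 0, block {C,D,F,G} splits into {C,F} and {D,G}.
Split {C,F} by δ(·,1) → {C} and {F}.
Split {A,B,E} by δ(·,0) → {A,E} and {B}.
On input 1, block {A,E} splits into {A} and {E}.
Stable partition: {C} | {A} | {D,G} | {F} | {B} | {E} — 6 equivalence classes.
G and D lie in the same block of the stable partition, so they are equivalent — no string distinguishes them.

No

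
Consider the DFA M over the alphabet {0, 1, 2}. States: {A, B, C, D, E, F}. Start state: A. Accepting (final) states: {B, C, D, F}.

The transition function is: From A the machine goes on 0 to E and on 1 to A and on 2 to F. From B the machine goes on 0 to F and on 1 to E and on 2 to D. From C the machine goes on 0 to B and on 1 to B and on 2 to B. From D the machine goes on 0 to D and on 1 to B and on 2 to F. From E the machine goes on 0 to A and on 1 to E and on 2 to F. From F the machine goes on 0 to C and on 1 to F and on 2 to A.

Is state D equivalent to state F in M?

No

All states are reachable from the start state.
P0 = {B,C,D,F} | {A,E}.
Split {B,C,D,F} by δ(·,1) → {C,D,F} and {B}.
Refine {C,D,F} on symbol 0: members go to different blocks, giving {D,F} and {C}.
Split {D,F} by δ(·,0) → {D} and {F}.
No further refinement is possible. Final partition (5 blocks): {D} | {A,E} | {B} | {C} | {F}.
D and F end up in different blocks, so they are distinguishable. For instance, the string '2' is accepted from only D.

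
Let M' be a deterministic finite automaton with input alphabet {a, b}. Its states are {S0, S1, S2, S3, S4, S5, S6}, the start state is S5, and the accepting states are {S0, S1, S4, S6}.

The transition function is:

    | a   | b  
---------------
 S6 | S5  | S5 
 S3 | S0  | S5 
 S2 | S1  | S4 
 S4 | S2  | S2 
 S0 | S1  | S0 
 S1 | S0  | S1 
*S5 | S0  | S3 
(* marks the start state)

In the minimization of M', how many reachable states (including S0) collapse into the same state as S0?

2

States {S2,S4,S6} cannot be reached from the start state, so discard them.
Initial partition by acceptance: {S0,S1} | {S3,S5}.
The partition is now stable with 2 blocks: {S0,S1} | {S3,S5}.
State S0 belongs to the block {S0,S1}, which has 2 states.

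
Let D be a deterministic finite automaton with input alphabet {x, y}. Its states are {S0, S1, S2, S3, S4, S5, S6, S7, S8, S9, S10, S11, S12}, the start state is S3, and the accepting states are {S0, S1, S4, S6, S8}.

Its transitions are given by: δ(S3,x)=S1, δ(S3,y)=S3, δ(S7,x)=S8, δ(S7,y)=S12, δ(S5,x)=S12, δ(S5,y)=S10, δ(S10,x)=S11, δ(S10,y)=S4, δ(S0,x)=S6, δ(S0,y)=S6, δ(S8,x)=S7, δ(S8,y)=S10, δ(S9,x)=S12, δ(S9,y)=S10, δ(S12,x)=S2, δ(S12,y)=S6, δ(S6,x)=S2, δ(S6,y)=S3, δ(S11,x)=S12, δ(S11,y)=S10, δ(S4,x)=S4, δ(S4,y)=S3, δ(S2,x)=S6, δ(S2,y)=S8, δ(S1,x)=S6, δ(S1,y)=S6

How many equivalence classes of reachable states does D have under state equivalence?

10

First remove the unreachable states {S0,S5,S9}; 10 states remain.
P0 = {S1,S4,S6,S8} | {S2,S3,S7,S10,S11,S12}.
On input x, block {S1,S4,S6,S8} splits into {S1,S4} and {S6,S8}.
Refine {S1,S4} on symbol x: members go to different blocks, giving {S1} and {S4}.
Split {S2,S3,S7,S10,S11,S12} by δ(·,x) → {S10,S11,S12} and {S2,S7} and {S3}.
Refine {S10,S11,S12} on symbol x: members go to different blocks, giving {S10,S11} and {S12}.
On input x, block {S10,S11} splits into {S10} and {S11}.
Split {S6,S8} by δ(·,y) → {S6} and {S8}.
Split {S2,S7} by δ(·,x) → {S2} and {S7}.
Stable partition: {S1} | {S10} | {S6} | {S4} | {S2} | {S3} | {S12} | {S11} | {S8} | {S7} — 10 equivalence classes.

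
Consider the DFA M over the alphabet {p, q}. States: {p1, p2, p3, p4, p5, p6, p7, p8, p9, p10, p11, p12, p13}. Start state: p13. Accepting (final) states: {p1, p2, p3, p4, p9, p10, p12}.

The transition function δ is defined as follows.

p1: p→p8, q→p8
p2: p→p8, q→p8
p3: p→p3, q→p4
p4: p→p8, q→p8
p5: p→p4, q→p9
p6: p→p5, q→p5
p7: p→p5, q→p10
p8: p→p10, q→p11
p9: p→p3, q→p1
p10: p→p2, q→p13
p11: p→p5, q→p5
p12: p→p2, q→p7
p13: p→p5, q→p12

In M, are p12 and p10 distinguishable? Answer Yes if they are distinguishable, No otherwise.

States {p6} cannot be reached from the start state, so discard them.
Initial partition by acceptance: {p1,p2,p3,p4,p9,p10,p12} | {p5,p7,p8,p11,p13}.
Split {p1,p2,p3,p4,p9,p10,p12} by δ(·,p) → {p3,p9,p10,p12} and {p1,p2,p4}.
On input p, block {p3,p9,p10,p12} splits into {p3,p9} and {p10,p12}.
Split {p5,p7,p8,p11,p13} by δ(·,p) → {p7,p11,p13} and {p5} and {p8}.
Split {p7,p11,p13} by δ(·,q) → {p7,p13} and {p11}.
No further refinement is possible. Final partition (7 blocks): {p3,p9} | {p7,p13} | {p1,p2,p4} | {p10,p12} | {p5} | {p8} | {p11}.
p12 and p10 lie in the same block of the stable partition, so they are equivalent — no string distinguishes them.

No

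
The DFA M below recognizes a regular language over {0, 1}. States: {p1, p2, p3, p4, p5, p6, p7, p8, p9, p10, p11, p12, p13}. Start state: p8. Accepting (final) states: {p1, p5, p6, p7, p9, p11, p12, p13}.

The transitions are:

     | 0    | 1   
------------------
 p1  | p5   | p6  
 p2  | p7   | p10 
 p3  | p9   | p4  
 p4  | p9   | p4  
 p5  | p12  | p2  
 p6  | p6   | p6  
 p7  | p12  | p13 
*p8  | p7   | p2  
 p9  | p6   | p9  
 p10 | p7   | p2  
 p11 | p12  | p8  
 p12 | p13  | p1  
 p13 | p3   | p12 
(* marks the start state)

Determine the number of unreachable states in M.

1

BFS from p8 reaches {p1, p2, p3, p4, p5, p6, p7, p8, p9, p10, p12, p13}; the 1 state(s) p11 are never visited.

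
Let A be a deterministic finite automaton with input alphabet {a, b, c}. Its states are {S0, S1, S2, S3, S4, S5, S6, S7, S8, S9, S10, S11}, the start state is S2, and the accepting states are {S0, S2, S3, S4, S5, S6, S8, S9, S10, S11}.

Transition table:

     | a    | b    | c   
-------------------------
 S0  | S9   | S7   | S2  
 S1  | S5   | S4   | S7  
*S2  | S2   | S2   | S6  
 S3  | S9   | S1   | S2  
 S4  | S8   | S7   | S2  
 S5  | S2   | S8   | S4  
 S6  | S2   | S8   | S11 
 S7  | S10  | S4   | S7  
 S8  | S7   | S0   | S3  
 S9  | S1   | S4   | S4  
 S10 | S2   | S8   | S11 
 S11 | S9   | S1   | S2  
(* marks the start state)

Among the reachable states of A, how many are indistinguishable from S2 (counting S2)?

1

All states are reachable from the start state.
P0 = {S0,S2,S3,S4,S5,S6,S8,S9,S10,S11} | {S1,S7}.
Split {S0,S2,S3,S4,S5,S6,S8,S9,S10,S11} by δ(·,a) → {S0,S2,S3,S4,S5,S6,S10,S11} and {S8,S9}.
Refine {S0,S2,S3,S4,S5,S6,S10,S11} on symbol a: members go to different blocks, giving {S0,S3,S4,S11} and {S2,S5,S6,S10}.
On input b, block {S2,S5,S6,S10} splits into {S5,S6,S10} and {S2}.
Stable partition: {S0,S3,S4,S11} | {S1,S7} | {S8,S9} | {S5,S6,S10} | {S2} — 5 equivalence classes.
State S2 belongs to the block {S2}, which has 1 states.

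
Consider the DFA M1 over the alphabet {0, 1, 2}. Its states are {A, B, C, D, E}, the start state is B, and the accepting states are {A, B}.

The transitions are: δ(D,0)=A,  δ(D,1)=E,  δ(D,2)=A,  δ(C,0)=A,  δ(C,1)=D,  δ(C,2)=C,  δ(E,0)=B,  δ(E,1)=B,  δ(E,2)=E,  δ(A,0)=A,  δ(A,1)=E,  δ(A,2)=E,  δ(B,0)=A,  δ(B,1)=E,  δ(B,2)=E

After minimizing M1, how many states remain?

States {C,D} cannot be reached from the start state, so discard them.
Initial partition by acceptance: {A,B} | {E}.
No further refinement is possible. Final partition (2 blocks): {A,B} | {E}.

2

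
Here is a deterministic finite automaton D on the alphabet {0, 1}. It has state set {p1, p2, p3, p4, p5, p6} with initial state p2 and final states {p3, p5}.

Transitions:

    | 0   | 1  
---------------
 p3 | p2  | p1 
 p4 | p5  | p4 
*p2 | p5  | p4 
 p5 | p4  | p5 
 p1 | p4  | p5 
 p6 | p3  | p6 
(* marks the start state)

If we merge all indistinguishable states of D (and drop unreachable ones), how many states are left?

2

Reachable states from the start: {p2,p4,p5}. Unreachable: {p1,p3,p6} — drop them.
Initial partition by acceptance: {p5} | {p2,p4}.
No further refinement is possible. Final partition (2 blocks): {p5} | {p2,p4}.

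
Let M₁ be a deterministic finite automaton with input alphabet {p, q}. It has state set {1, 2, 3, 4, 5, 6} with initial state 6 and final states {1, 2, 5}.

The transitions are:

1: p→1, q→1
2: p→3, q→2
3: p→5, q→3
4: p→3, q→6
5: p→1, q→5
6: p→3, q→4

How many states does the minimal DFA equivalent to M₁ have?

3

First remove the unreachable states {2}; 5 states remain.
Initial partition by acceptance: {1,5} | {3,4,6}.
Split {3,4,6} by δ(·,p) → {4,6} and {3}.
Stable partition: {1,5} | {4,6} | {3} — 3 equivalence classes.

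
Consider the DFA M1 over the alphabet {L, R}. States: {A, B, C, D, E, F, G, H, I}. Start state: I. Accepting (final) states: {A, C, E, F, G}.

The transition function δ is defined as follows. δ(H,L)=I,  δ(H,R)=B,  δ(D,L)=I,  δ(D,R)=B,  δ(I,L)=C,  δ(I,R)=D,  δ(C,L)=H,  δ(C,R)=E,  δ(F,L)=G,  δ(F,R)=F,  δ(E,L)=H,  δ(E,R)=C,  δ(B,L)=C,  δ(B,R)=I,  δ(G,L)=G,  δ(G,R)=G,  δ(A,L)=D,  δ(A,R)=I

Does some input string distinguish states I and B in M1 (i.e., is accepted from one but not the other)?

Yes

First remove the unreachable states {A,F,G}; 6 states remain.
Initial partition by acceptance: {C,E} | {B,D,H,I}.
On input L, block {B,D,H,I} splits into {B,I} and {D,H}.
On input R, block {B,I} splits into {B} and {I}.
No further refinement is possible. Final partition (4 blocks): {C,E} | {B} | {D,H} | {I}.
I and B end up in different blocks, so they are distinguishable. For instance, the string 'RL' is accepted from only B.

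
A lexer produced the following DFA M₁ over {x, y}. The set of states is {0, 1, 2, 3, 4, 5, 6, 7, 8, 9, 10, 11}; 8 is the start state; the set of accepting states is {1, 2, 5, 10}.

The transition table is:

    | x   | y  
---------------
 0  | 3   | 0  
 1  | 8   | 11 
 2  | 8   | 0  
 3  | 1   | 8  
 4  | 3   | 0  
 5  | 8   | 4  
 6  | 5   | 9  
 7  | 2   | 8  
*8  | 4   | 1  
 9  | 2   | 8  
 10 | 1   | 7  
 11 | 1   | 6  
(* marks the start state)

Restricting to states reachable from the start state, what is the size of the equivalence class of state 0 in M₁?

First remove the unreachable states {7,10}; 10 states remain.
Start with accepting vs non-accepting: {1,2,5} | {0,3,4,6,8,9,11}.
On input x, block {0,3,4,6,8,9,11} splits into {3,6,9,11} and {0,4,8}.
Split {1,2,5} by δ(·,y) → {2,5} and {1}.
On input x, block {3,6,9,11} splits into {3,11} and {6,9}.
Split {3,11} by δ(·,y) → {3} and {11}.
Refine {0,4,8} on symbol x: members go to different blocks, giving {0,4} and {8}.
Split {6,9} by δ(·,y) → {6} and {9}.
The partition is now stable with 8 blocks: {2,5} | {3} | {0,4} | {1} | {6} | {11} | {8} | {9}.
The equivalence class containing 0 is {0,4}, of size 2.

2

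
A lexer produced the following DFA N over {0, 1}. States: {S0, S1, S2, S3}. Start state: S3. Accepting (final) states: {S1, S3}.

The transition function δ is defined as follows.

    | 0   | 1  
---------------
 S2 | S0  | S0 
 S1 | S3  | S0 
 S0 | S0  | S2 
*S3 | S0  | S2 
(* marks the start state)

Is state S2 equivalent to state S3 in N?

No

States {S1} cannot be reached from the start state, so discard them.
P0 = {S3} | {S0,S2}.
No further refinement is possible. Final partition (2 blocks): {S3} | {S0,S2}.
S2 and S3 end up in different blocks, so they are distinguishable. For instance, the string 'ε' is accepted from only S3.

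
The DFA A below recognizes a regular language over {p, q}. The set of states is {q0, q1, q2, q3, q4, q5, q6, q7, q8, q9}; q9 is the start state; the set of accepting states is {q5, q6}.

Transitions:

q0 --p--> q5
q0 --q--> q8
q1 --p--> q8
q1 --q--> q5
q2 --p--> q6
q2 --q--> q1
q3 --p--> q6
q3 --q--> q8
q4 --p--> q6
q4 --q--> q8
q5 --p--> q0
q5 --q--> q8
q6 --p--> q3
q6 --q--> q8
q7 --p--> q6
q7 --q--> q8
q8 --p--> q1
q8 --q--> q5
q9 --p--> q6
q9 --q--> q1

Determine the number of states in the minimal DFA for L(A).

3

Reachable states from the start: {q0,q1,q3,q5,q6,q8,q9}. Unreachable: {q2,q4,q7} — drop them.
P0 = {q5,q6} | {q0,q1,q3,q8,q9}.
Refine {q0,q1,q3,q8,q9} on symbol p: members go to different blocks, giving {q0,q3,q9} and {q1,q8}.
No further refinement is possible. Final partition (3 blocks): {q5,q6} | {q0,q3,q9} | {q1,q8}.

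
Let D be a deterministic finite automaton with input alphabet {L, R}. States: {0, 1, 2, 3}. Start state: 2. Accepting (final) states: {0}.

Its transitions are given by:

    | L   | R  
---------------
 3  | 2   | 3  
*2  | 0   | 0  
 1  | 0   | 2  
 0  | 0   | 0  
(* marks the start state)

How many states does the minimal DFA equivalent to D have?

Reachable states from the start: {0,2}. Unreachable: {1,3} — drop them.
Start with accepting vs non-accepting: {0} | {2}.
The partition is now stable with 2 blocks: {0} | {2}.

2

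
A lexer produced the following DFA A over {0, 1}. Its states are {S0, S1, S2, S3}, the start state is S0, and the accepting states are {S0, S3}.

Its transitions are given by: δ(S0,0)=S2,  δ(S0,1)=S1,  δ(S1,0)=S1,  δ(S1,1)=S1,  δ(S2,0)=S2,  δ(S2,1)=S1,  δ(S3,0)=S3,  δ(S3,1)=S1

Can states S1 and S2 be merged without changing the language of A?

Yes

Reachable states from the start: {S0,S1,S2}. Unreachable: {S3} — drop them.
Initial partition by acceptance: {S0} | {S1,S2}.
Stable partition: {S0} | {S1,S2} — 2 equivalence classes.
S1 and S2 lie in the same block of the stable partition, so they are equivalent — no string distinguishes them.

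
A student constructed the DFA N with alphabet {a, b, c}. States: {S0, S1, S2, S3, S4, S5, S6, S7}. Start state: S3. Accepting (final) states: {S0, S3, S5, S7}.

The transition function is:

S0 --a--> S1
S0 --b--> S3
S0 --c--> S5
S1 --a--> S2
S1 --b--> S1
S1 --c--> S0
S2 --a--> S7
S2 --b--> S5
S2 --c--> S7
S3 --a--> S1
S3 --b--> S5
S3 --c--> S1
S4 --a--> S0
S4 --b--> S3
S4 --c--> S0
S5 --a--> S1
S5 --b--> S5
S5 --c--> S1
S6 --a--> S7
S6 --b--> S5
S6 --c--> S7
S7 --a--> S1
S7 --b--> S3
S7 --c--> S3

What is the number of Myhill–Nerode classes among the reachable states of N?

4

First remove the unreachable states {S4,S6}; 6 states remain.
P0 = {S0,S3,S5,S7} | {S1,S2}.
Split {S0,S3,S5,S7} by δ(·,c) → {S0,S7} and {S3,S5}.
Refine {S1,S2} on symbol a: members go to different blocks, giving {S1} and {S2}.
The partition is now stable with 4 blocks: {S0,S7} | {S1} | {S3,S5} | {S2}.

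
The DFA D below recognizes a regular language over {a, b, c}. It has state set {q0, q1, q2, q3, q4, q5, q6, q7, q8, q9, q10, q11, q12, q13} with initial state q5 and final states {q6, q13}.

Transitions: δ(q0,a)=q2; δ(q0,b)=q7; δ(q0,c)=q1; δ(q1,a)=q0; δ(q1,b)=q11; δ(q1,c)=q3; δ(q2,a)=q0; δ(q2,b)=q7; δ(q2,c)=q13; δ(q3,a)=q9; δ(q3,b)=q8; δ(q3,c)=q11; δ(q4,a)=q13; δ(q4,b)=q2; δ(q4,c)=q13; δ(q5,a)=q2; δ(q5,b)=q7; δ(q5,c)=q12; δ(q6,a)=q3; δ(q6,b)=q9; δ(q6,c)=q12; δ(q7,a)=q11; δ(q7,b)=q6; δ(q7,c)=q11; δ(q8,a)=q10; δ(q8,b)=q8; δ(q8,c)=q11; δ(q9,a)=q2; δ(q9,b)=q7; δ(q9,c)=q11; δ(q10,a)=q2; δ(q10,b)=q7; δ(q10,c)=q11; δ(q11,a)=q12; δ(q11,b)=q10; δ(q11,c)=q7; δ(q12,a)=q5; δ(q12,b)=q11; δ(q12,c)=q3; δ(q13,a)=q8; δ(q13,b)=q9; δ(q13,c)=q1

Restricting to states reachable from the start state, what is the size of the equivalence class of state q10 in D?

2

States {q4} cannot be reached from the start state, so discard them.
P0 = {q6,q13} | {q0,q1,q2,q3,q5,q7,q8,q9,q10,q11,q12}.
On input b, block {q0,q1,q2,q3,q5,q7,q8,q9,q10,q11,q12} splits into {q0,q1,q2,q3,q5,q8,q9,q10,q11,q12} and {q7}.
Split {q0,q1,q2,q3,q5,q8,q9,q10,q11,q12} by δ(·,b) → {q0,q2,q5,q9,q10} and {q1,q3,q8,q11,q12}.
Split {q0,q2,q5,q9,q10} by δ(·,c) → {q0,q5,q9,q10} and {q2}.
Refine {q1,q3,q8,q11,q12} on symbol a: members go to different blocks, giving {q1,q3,q8,q12} and {q11}.
Split {q0,q5,q9,q10} by δ(·,c) → {q0,q5} and {q9,q10}.
On input a, block {q1,q3,q8,q12} splits into {q1,q12} and {q3,q8}.
Stable partition: {q6,q13} | {q0,q5} | {q7} | {q1,q12} | {q2} | {q11} | {q9,q10} | {q3,q8} — 8 equivalence classes.
State q10 belongs to the block {q9,q10}, which has 2 states.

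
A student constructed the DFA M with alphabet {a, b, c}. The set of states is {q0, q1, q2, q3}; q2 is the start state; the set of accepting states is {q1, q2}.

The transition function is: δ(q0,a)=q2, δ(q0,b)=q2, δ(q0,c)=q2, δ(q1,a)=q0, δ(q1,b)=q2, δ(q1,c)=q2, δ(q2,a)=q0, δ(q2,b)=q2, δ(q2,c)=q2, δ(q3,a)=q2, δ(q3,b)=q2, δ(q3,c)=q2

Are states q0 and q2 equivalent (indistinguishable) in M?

No

First remove the unreachable states {q1,q3}; 2 states remain.
P0 = {q2} | {q0}.
Stable partition: {q2} | {q0} — 2 equivalence classes.
q0 and q2 end up in different blocks, so they are distinguishable. For instance, the string 'ε' is accepted from only q2.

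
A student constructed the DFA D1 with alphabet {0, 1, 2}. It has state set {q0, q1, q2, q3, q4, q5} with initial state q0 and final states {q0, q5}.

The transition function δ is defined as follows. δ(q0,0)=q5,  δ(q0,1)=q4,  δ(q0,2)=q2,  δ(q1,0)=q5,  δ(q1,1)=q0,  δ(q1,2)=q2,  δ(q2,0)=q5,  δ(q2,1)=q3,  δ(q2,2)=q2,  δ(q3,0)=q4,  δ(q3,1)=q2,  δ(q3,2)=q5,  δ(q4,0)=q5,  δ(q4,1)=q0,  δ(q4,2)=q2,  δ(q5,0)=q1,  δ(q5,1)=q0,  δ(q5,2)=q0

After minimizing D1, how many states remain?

Initial partition by acceptance: {q0,q5} | {q1,q2,q3,q4}.
On input 0, block {q0,q5} splits into {q0} and {q5}.
On input 0, block {q1,q2,q3,q4} splits into {q1,q2,q4} and {q3}.
Refine {q1,q2,q4} on symbol 1: members go to different blocks, giving {q1,q4} and {q2}.
No further refinement is possible. Final partition (5 blocks): {q0} | {q1,q4} | {q5} | {q3} | {q2}.

5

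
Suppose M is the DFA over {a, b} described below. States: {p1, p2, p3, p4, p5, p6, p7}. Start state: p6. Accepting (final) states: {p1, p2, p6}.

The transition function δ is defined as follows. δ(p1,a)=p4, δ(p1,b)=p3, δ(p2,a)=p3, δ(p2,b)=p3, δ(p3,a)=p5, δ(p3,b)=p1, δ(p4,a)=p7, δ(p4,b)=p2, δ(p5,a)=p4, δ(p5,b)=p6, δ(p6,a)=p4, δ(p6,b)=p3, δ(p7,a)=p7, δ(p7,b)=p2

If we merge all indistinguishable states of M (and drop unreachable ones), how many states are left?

Start with accepting vs non-accepting: {p1,p2,p6} | {p3,p4,p5,p7}.
The partition is now stable with 2 blocks: {p1,p2,p6} | {p3,p4,p5,p7}.

2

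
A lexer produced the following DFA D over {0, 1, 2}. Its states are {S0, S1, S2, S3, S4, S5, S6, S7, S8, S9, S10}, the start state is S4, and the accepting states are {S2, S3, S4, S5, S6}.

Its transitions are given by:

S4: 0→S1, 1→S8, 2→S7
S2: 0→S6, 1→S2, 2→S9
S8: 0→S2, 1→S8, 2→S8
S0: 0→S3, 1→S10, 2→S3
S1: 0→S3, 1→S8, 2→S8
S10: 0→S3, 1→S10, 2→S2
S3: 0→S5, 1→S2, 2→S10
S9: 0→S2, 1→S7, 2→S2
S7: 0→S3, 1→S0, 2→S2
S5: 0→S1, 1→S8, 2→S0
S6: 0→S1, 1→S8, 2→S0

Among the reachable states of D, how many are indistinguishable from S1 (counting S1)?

2

All states are reachable from the start state.
P0 = {S2,S3,S4,S5,S6} | {S0,S1,S7,S8,S9,S10}.
Split {S2,S3,S4,S5,S6} by δ(·,0) → {S4,S5,S6} and {S2,S3}.
Refine {S0,S1,S7,S8,S9,S10} on symbol 2: members go to different blocks, giving {S0,S7,S9,S10} and {S1,S8}.
Stable partition: {S4,S5,S6} | {S0,S7,S9,S10} | {S2,S3} | {S1,S8} — 4 equivalence classes.
The equivalence class containing S1 is {S1,S8}, of size 2.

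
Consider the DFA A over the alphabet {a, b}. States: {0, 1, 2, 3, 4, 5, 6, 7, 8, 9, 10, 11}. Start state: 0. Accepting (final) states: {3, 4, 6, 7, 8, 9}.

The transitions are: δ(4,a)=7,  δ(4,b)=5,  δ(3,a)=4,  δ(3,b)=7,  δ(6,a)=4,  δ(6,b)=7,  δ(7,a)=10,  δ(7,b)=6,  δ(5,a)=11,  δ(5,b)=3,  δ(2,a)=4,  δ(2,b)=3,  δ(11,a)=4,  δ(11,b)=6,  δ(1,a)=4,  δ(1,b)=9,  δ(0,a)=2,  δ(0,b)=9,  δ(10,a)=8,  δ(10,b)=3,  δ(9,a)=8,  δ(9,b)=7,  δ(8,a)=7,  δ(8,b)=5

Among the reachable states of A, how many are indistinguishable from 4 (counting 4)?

2

Reachable states from the start: {0,2,3,4,5,6,7,8,9,10,11}. Unreachable: {1} — drop them.
Initial partition by acceptance: {3,4,6,7,8,9} | {0,2,5,10,11}.
Split {3,4,6,7,8,9} by δ(·,a) → {3,4,6,8,9} and {7}.
On input a, block {3,4,6,8,9} splits into {3,6,9} and {4,8}.
Split {0,2,5,10,11} by δ(·,a) → {2,10,11} and {0,5}.
No further refinement is possible. Final partition (5 blocks): {3,6,9} | {2,10,11} | {7} | {4,8} | {0,5}.
State 4 belongs to the block {4,8}, which has 2 states.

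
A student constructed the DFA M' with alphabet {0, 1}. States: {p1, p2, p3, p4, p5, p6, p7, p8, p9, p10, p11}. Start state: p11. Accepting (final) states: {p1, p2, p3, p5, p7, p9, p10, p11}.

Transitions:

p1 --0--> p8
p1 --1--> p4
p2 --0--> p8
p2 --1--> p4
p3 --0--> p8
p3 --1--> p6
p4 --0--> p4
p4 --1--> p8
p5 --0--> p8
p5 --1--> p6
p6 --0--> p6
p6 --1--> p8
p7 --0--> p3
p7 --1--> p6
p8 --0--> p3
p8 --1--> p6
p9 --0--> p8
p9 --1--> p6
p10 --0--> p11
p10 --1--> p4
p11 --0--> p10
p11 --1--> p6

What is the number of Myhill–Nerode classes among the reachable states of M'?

4

States {p1,p2,p5,p7,p9} cannot be reached from the start state, so discard them.
Start with accepting vs non-accepting: {p3,p10,p11} | {p4,p6,p8}.
On input 0, block {p3,p10,p11} splits into {p10,p11} and {p3}.
On input 0, block {p4,p6,p8} splits into {p4,p6} and {p8}.
No further refinement is possible. Final partition (4 blocks): {p10,p11} | {p4,p6} | {p3} | {p8}.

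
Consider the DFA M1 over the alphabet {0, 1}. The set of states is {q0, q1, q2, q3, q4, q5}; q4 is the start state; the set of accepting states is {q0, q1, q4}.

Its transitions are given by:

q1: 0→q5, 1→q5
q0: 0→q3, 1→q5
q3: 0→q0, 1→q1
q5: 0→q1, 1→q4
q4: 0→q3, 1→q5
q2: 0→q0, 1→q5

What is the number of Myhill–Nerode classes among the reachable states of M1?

2

Reachable states from the start: {q0,q1,q3,q4,q5}. Unreachable: {q2} — drop them.
Initial partition by acceptance: {q0,q1,q4} | {q3,q5}.
Stable partition: {q0,q1,q4} | {q3,q5} — 2 equivalence classes.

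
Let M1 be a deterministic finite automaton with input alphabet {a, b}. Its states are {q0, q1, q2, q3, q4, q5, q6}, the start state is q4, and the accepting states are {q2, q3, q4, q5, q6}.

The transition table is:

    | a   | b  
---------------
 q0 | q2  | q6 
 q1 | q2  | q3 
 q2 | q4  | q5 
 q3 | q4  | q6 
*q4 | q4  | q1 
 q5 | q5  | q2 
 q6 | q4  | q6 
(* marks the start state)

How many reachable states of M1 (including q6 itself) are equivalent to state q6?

Reachable states from the start: {q1,q2,q3,q4,q5,q6}. Unreachable: {q0} — drop them.
P0 = {q2,q3,q4,q5,q6} | {q1}.
On input b, block {q2,q3,q4,q5,q6} splits into {q2,q3,q5,q6} and {q4}.
Refine {q2,q3,q5,q6} on symbol a: members go to different blocks, giving {q2,q3,q6} and {q5}.
Split {q2,q3,q6} by δ(·,b) → {q3,q6} and {q2}.
No further refinement is possible. Final partition (5 blocks): {q3,q6} | {q1} | {q4} | {q5} | {q2}.
State q6 belongs to the block {q3,q6}, which has 2 states.

2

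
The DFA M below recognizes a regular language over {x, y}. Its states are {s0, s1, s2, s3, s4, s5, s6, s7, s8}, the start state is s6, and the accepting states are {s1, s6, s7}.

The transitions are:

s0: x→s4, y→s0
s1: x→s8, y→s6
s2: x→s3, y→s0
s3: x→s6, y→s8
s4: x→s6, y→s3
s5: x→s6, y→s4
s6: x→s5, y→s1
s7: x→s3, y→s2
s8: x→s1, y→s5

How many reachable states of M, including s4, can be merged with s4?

States {s0,s2,s7} cannot be reached from the start state, so discard them.
P0 = {s1,s6} | {s3,s4,s5,s8}.
No further refinement is possible. Final partition (2 blocks): {s1,s6} | {s3,s4,s5,s8}.
State s4 belongs to the block {s3,s4,s5,s8}, which has 4 states.

4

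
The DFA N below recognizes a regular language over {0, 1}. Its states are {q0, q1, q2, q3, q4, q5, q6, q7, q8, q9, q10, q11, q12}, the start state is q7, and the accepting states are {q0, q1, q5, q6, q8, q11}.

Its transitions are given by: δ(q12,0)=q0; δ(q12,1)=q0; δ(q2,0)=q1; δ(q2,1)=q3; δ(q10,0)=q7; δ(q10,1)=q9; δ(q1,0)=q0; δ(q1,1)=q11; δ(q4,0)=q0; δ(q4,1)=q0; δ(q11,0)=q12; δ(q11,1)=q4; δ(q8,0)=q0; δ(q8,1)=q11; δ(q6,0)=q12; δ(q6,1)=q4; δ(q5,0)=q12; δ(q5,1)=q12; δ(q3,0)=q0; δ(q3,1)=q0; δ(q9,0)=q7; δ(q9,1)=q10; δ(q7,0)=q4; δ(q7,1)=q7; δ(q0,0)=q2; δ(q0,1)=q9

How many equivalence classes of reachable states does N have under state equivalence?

7

States {q5,q6,q8} cannot be reached from the start state, so discard them.
Start with accepting vs non-accepting: {q0,q1,q11} | {q2,q3,q4,q7,q9,q10,q12}.
Refine {q0,q1,q11} on symbol 0: members go to different blocks, giving {q0,q11} and {q1}.
Split {q2,q3,q4,q7,q9,q10,q12} by δ(·,0) → {q3,q4,q12} and {q7,q9,q10} and {q2}.
Split {q0,q11} by δ(·,0) → {q0} and {q11}.
On input 0, block {q7,q9,q10} splits into {q9,q10} and {q7}.
The partition is now stable with 7 blocks: {q0} | {q3,q4,q12} | {q1} | {q9,q10} | {q2} | {q11} | {q7}.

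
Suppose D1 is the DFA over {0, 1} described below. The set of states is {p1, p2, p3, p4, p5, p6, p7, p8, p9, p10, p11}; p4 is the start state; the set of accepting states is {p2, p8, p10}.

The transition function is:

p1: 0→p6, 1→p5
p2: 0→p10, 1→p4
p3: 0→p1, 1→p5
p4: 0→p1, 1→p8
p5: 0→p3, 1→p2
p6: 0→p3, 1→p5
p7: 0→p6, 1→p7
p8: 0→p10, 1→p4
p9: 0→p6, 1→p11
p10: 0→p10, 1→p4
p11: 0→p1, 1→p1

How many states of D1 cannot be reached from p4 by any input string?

3

No path from p4 leads to p7, p9, p11; the other 8 states are all reachable.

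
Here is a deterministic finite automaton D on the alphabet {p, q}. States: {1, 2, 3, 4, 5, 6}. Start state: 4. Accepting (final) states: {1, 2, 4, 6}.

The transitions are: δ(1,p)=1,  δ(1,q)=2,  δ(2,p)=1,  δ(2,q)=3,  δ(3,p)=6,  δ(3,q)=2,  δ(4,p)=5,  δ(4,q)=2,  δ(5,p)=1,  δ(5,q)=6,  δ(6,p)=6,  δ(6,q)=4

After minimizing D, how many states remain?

Every state is reachable, so we keep all 6.
Start with accepting vs non-accepting: {1,2,4,6} | {3,5}.
On input p, block {1,2,4,6} splits into {1,2,6} and {4}.
Refine {1,2,6} on symbol q: members go to different blocks, giving {1} and {2} and {6}.
On input p, block {3,5} splits into {3} and {5}.
Stable partition: {1} | {3} | {4} | {2} | {6} | {5} — 6 equivalence classes.

6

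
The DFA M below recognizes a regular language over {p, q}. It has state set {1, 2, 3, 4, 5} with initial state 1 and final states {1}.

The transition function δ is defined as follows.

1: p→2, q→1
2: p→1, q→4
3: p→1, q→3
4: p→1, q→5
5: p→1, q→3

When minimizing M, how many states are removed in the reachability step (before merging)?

0

Exploring from 1, all states are eventually visited, so none are unreachable.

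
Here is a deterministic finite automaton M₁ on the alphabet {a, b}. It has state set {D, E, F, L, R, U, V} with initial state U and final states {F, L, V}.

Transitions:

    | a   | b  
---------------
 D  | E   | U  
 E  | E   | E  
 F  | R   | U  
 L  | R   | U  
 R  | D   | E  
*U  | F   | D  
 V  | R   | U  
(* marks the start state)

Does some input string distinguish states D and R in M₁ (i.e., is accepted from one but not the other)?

Yes

Reachable states from the start: {D,E,F,R,U}. Unreachable: {L,V} — drop them.
P0 = {F} | {D,E,R,U}.
On input a, block {D,E,R,U} splits into {D,E,R} and {U}.
Split {D,E,R} by δ(·,b) → {E,R} and {D}.
Refine {E,R} on symbol a: members go to different blocks, giving {R} and {E}.
The partition is now stable with 5 blocks: {F} | {R} | {U} | {D} | {E}.
D and R end up in different blocks, so they are distinguishable. For instance, the string 'ba' is accepted from only D.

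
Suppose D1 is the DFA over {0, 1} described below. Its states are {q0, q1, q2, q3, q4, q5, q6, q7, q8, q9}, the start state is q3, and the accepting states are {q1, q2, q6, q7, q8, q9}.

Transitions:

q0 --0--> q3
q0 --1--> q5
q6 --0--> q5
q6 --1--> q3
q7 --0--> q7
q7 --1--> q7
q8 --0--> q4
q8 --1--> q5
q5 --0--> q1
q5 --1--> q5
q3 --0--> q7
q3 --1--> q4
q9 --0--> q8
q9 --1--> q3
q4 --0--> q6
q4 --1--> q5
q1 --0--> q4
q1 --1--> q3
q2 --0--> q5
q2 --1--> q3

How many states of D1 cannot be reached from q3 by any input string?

No path from q3 leads to q0, q2, q8, q9; the other 6 states are all reachable.

4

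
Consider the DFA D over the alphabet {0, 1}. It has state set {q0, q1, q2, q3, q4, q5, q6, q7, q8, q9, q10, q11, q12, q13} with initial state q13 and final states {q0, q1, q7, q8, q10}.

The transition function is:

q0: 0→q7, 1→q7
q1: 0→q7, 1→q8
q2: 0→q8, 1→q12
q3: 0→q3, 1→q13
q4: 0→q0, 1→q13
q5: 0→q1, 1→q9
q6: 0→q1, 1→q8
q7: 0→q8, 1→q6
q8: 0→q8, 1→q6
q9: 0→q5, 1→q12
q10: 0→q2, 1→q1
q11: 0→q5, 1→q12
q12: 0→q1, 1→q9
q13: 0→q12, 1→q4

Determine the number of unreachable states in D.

No path from q13 leads to q2, q3, q10, q11; the other 10 states are all reachable.

4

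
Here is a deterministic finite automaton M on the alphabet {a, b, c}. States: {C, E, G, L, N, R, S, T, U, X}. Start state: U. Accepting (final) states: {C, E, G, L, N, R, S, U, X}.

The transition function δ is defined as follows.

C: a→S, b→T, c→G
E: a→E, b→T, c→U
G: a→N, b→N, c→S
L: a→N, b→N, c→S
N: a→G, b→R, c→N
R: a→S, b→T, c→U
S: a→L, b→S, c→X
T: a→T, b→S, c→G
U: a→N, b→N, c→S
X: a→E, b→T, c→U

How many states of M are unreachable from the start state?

Starting at U and following transitions, the reachable set is {E, G, L, N, R, S, T, U, X}. That leaves C unreachable — 1 in total.

1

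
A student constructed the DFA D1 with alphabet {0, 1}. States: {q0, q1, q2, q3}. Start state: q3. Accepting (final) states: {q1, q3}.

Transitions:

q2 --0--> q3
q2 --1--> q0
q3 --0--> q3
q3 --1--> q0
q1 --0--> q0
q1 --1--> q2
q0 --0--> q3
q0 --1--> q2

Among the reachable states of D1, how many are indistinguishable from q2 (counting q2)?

States {q1} cannot be reached from the start state, so discard them.
Start with accepting vs non-accepting: {q3} | {q0,q2}.
No further refinement is possible. Final partition (2 blocks): {q3} | {q0,q2}.
State q2 belongs to the block {q0,q2}, which has 2 states.

2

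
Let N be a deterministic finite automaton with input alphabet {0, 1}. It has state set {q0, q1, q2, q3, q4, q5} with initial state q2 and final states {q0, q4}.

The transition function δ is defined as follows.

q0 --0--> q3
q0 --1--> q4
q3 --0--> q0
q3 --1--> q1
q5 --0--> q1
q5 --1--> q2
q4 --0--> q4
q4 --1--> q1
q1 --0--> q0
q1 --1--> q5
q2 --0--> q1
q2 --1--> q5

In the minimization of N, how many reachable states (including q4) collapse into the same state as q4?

Start with accepting vs non-accepting: {q0,q4} | {q1,q2,q3,q5}.
On input 0, block {q0,q4} splits into {q0} and {q4}.
Split {q1,q2,q3,q5} by δ(·,0) → {q1,q3} and {q2,q5}.
On input 1, block {q1,q3} splits into {q1} and {q3}.
No further refinement is possible. Final partition (5 blocks): {q0} | {q1} | {q4} | {q2,q5} | {q3}.
The equivalence class containing q4 is {q4}, of size 1.

1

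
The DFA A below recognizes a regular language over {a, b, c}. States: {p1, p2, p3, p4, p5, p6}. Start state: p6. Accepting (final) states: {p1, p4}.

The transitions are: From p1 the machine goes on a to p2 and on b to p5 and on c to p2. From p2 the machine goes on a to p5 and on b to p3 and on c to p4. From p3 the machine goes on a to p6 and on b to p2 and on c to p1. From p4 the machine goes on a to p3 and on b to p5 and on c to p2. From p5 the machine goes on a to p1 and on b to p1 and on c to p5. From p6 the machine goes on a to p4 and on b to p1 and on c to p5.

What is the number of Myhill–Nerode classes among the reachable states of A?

3

Every state is reachable, so we keep all 6.
Start with accepting vs non-accepting: {p1,p4} | {p2,p3,p5,p6}.
Refine {p2,p3,p5,p6} on symbol a: members go to different blocks, giving {p2,p3} and {p5,p6}.
Stable partition: {p1,p4} | {p2,p3} | {p5,p6} — 3 equivalence classes.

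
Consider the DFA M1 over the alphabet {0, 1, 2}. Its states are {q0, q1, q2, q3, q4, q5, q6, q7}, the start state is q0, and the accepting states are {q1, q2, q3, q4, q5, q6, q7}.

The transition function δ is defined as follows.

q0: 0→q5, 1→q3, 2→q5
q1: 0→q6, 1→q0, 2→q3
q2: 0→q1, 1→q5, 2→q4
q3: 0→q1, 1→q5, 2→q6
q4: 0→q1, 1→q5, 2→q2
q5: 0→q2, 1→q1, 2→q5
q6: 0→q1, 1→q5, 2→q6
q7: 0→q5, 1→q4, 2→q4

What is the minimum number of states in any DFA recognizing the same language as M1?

First remove the unreachable states {q7}; 7 states remain.
Start with accepting vs non-accepting: {q1,q2,q3,q4,q5,q6} | {q0}.
Split {q1,q2,q3,q4,q5,q6} by δ(·,1) → {q2,q3,q4,q5,q6} and {q1}.
On input 0, block {q2,q3,q4,q5,q6} splits into {q2,q3,q4,q6} and {q5}.
No further refinement is possible. Final partition (4 blocks): {q2,q3,q4,q6} | {q0} | {q1} | {q5}.

4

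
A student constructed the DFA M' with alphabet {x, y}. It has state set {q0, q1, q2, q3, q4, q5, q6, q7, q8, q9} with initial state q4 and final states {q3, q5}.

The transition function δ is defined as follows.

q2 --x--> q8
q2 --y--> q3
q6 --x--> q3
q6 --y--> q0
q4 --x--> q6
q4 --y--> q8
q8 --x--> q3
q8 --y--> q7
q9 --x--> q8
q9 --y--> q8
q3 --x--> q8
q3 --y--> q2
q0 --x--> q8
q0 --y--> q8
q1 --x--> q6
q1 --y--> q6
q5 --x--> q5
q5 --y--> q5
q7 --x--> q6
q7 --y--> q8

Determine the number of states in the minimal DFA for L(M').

First remove the unreachable states {q1,q5,q9}; 7 states remain.
P0 = {q3} | {q0,q2,q4,q6,q7,q8}.
On input x, block {q0,q2,q4,q6,q7,q8} splits into {q0,q2,q4,q7} and {q6,q8}.
Split {q0,q2,q4,q7} by δ(·,y) → {q0,q4,q7} and {q2}.
The partition is now stable with 4 blocks: {q3} | {q0,q4,q7} | {q6,q8} | {q2}.

4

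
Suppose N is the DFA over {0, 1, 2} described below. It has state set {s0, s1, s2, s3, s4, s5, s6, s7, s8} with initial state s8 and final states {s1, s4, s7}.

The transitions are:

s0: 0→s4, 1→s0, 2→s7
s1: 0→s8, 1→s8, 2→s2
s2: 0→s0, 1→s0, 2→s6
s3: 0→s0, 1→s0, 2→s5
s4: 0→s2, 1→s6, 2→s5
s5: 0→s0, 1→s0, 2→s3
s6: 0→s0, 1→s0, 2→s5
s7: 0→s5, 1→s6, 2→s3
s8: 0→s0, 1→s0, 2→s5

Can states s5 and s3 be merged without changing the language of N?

States {s1} cannot be reached from the start state, so discard them.
P0 = {s4,s7} | {s0,s2,s3,s5,s6,s8}.
On input 0, block {s0,s2,s3,s5,s6,s8} splits into {s2,s3,s5,s6,s8} and {s0}.
Stable partition: {s4,s7} | {s2,s3,s5,s6,s8} | {s0} — 3 equivalence classes.
s5 and s3 lie in the same block of the stable partition, so they are equivalent — no string distinguishes them.

Yes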